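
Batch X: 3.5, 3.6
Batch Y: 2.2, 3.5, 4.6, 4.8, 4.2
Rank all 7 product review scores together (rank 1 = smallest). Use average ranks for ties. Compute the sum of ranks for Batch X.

Sorted (ascending): 2.2, 3.5, 3.5, 3.6, 4.2, 4.6, 4.8
The 2 values of 3.5 occupy positions 2–3 → average rank (2+3)/2 = 2.5.
Batch X values → pooled ranks: 3.5→2.5, 3.6→4
Rank sum = 2.5 + 4 = 6.5

6.5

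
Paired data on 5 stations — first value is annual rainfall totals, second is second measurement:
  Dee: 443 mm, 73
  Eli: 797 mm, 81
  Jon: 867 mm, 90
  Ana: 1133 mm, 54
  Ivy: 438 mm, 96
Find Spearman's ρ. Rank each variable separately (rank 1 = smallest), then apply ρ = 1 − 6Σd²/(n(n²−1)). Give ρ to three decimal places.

-0.600

Ranks of variable 1: 2, 3, 4, 5, 1
Ranks of variable 2: 2, 3, 4, 1, 5
d = r₁ − r₂: 0, 0, 0, 4, -4
d²: 0, 0, 0, 16, 16; Σd² = 32
ρ = 1 − 6·32/(5·24) = 1 − 192/120 = -0.600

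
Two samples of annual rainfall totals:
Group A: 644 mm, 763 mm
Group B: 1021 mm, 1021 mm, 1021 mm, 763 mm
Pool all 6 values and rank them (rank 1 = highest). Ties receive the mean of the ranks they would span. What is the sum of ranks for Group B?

10.5

Sorted (descending): 1021, 1021, 1021, 763, 763, 644
The 3 values of 1021 occupy positions 1–3 → average rank 2.
The 2 values of 763 occupy positions 4–5 → average rank (4+5)/2 = 4.5.
Group B values → pooled ranks: 1021→2, 1021→2, 1021→2, 763→4.5
Rank sum = 2 + 2 + 2 + 4.5 = 10.5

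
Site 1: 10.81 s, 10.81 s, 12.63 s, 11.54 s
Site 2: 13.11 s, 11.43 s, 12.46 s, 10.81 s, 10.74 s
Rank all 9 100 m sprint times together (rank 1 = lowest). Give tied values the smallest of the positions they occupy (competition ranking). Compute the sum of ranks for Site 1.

18

Sorted (ascending): 10.74, 10.81, 10.81, 10.81, 11.43, 11.54, 12.46, 12.63, 13.11
The 3 values of 10.81 occupy positions 2–4 → each gets rank 2.
Site 1 values → pooled ranks: 10.81→2, 10.81→2, 12.63→8, 11.54→6
Rank sum = 2 + 2 + 8 + 6 = 18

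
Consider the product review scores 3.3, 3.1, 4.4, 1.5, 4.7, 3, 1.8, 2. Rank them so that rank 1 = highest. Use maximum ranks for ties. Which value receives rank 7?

1.8

Sorted (descending): 4.7, 4.4, 3.3, 3.1, 3, 2, 1.8, 1.5
No ties — each value takes its position as its rank.
Rank 7 → value 1.8.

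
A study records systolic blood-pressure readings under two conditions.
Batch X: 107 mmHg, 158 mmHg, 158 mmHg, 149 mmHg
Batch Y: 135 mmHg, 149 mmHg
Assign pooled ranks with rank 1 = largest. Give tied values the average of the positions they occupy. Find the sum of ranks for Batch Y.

Sorted (descending): 158, 158, 149, 149, 135, 107
The 2 values of 158 occupy positions 1–2 → average rank (1+2)/2 = 1.5.
The 2 values of 149 occupy positions 3–4 → average rank (3+4)/2 = 3.5.
Batch Y values → pooled ranks: 135→5, 149→3.5
Rank sum = 5 + 3.5 = 8.5

8.5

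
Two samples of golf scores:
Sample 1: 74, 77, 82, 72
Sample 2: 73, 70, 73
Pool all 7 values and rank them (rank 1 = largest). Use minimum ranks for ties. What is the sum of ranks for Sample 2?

Sorted (descending): 82, 77, 74, 73, 73, 72, 70
The 2 values of 73 occupy positions 4–5 → each gets rank 4.
Sample 2 values → pooled ranks: 73→4, 70→7, 73→4
Rank sum = 4 + 7 + 4 = 15

15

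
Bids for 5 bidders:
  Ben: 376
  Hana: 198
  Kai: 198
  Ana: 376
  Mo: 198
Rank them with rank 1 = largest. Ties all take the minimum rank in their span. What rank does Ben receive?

Sorted (descending): 376, 376, 198, 198, 198
The 2 values of 376 occupy positions 1–2 → each gets rank 1.
The 3 values of 198 occupy positions 3–5 → each gets rank 3.
Ben has value 376 → rank 1.

1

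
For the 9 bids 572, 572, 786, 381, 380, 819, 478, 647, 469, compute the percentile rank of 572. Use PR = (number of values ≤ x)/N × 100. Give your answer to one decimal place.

66.7

N = 9.
Strictly below 572: 4. Equal to 572: 2.
PR = 6/9 × 100 = 66.7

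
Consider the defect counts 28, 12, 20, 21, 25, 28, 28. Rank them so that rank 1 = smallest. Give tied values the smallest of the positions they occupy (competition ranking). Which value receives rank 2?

20

Sorted (ascending): 12, 20, 21, 25, 28, 28, 28
The 3 values of 28 occupy positions 5–7 → each gets rank 5.
Rank 2 → value 20.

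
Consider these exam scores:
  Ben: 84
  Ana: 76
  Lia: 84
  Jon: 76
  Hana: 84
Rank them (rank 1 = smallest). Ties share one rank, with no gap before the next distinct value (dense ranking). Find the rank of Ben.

Sorted (ascending): 76, 76, 84, 84, 84
The 2 values of 76 share dense rank 1.
The 3 values of 84 share dense rank 2.
Ben has value 84 → rank 2.

2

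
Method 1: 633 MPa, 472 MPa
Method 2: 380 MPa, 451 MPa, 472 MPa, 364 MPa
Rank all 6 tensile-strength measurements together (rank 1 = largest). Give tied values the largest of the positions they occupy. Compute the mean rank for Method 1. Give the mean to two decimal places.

2.00

Sorted (descending): 633, 472, 472, 451, 380, 364
The 2 values of 472 occupy positions 2–3 → each gets rank 3.
Method 1 values → pooled ranks: 633→1, 472→3
Mean rank = (1 + 3) / 2 = 2.00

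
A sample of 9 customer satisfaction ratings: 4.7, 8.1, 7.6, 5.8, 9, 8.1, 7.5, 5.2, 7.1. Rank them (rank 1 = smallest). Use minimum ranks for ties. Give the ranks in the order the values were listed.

1, 7, 6, 3, 9, 7, 5, 2, 4

Sorted (ascending): 4.7, 5.2, 5.8, 7.1, 7.5, 7.6, 8.1, 8.1, 9
The 2 values of 8.1 occupy positions 7–8 → each gets rank 7.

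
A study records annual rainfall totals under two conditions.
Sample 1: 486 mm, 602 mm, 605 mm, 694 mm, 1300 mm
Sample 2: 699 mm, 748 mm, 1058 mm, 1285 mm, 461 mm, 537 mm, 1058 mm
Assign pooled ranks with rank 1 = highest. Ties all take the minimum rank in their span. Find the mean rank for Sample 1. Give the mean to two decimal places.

7.20

Sorted (descending): 1300, 1285, 1058, 1058, 748, 699, 694, 605, 602, 537, 486, 461
The 2 values of 1058 occupy positions 3–4 → each gets rank 3.
Sample 1 values → pooled ranks: 486→11, 602→9, 605→8, 694→7, 1300→1
Mean rank = (11 + 9 + 8 + 7 + 1) / 5 = 7.20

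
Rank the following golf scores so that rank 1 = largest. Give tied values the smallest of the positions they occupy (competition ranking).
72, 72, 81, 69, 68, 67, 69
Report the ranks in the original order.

2, 2, 1, 4, 6, 7, 4

Sorted (descending): 81, 72, 72, 69, 69, 68, 67
The 2 values of 72 occupy positions 2–3 → each gets rank 2.
The 2 values of 69 occupy positions 4–5 → each gets rank 4.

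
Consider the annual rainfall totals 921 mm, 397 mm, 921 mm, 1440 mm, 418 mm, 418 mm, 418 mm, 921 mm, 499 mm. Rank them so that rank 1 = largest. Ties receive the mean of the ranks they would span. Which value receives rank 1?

1440

Sorted (descending): 1440, 921, 921, 921, 499, 418, 418, 418, 397
The 3 values of 921 occupy positions 2–4 → average rank 3.
The 3 values of 418 occupy positions 6–8 → average rank 7.
Rank 1 → value 1440.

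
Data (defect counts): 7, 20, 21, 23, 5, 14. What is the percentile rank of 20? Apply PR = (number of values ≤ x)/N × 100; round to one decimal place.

N = 6.
Strictly below 20: 3. Equal to 20: 1.
PR = 4/6 × 100 = 66.7

66.7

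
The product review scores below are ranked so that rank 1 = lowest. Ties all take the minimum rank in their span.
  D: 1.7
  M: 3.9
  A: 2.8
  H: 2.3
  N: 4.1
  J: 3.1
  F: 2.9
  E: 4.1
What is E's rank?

7

Sorted (ascending): 1.7, 2.3, 2.8, 2.9, 3.1, 3.9, 4.1, 4.1
The 2 values of 4.1 occupy positions 7–8 → each gets rank 7.
E has value 4.1 → rank 7.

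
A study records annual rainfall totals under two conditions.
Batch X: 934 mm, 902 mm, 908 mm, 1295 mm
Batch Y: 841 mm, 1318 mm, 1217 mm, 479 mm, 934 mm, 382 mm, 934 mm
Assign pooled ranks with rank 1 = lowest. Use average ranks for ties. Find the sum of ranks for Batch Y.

40

Sorted (ascending): 382, 479, 841, 902, 908, 934, 934, 934, 1217, 1295, 1318
The 3 values of 934 occupy positions 6–8 → average rank 7.
Batch Y values → pooled ranks: 841→3, 1318→11, 1217→9, 479→2, 934→7, 382→1, 934→7
Rank sum = 3 + 11 + 9 + 2 + 7 + 1 + 7 = 40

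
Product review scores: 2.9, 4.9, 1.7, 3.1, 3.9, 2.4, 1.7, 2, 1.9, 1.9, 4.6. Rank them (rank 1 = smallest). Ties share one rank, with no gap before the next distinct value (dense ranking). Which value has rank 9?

4.9

Sorted (ascending): 1.7, 1.7, 1.9, 1.9, 2, 2.4, 2.9, 3.1, 3.9, 4.6, 4.9
The 2 values of 1.7 share dense rank 1.
The 2 values of 1.9 share dense rank 2.
Remaining distinct values take the next consecutive integers.
Rank 9 → value 4.9.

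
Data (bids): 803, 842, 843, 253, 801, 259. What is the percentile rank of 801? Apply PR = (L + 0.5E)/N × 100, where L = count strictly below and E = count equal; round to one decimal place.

N = 6.
Strictly below 801: 2. Equal to 801: 1.
PR = (2 + 0.5·1)/6 × 100 = 41.7

41.7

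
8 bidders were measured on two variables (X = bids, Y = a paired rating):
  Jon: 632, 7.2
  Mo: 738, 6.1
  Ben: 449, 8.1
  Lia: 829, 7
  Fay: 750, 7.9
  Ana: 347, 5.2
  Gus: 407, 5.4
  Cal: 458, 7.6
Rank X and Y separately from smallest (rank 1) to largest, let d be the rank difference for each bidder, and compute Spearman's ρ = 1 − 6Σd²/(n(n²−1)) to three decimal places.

0.357

Ranks of variable 1: 5, 6, 3, 8, 7, 1, 2, 4
Ranks of variable 2: 5, 3, 8, 4, 7, 1, 2, 6
d = r₁ − r₂: 0, 3, -5, 4, 0, 0, 0, -2
d²: 0, 9, 25, 16, 0, 0, 0, 4; Σd² = 54
ρ = 1 − 6·54/(8·63) = 1 − 324/504 = 0.357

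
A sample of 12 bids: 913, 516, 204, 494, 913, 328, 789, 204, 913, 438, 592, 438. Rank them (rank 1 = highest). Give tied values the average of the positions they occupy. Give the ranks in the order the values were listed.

2, 6, 11.5, 7, 2, 10, 4, 11.5, 2, 8.5, 5, 8.5

Sorted (descending): 913, 913, 913, 789, 592, 516, 494, 438, 438, 328, 204, 204
The 3 values of 913 occupy positions 1–3 → average rank 2.
The 2 values of 438 occupy positions 8–9 → average rank (8+9)/2 = 8.5.
The 2 values of 204 occupy positions 11–12 → average rank (11+12)/2 = 11.5.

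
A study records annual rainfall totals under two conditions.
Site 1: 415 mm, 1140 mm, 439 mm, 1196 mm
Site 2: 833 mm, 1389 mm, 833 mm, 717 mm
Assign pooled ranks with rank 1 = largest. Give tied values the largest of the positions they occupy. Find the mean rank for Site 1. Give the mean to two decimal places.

5.00

Sorted (descending): 1389, 1196, 1140, 833, 833, 717, 439, 415
The 2 values of 833 occupy positions 4–5 → each gets rank 5.
Site 1 values → pooled ranks: 415→8, 1140→3, 439→7, 1196→2
Mean rank = (8 + 3 + 7 + 2) / 4 = 5.00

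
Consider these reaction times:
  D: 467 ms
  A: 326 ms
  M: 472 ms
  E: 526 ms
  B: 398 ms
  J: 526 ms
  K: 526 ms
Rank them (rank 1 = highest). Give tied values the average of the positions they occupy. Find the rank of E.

Sorted (descending): 526, 526, 526, 472, 467, 398, 326
The 3 values of 526 occupy positions 1–3 → average rank 2.
E has value 526 ms → rank 2.

2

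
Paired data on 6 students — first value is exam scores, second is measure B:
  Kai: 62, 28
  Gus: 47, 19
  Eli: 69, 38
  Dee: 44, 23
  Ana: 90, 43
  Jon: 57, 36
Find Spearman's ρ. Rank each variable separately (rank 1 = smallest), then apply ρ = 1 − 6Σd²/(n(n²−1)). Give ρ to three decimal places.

Ranks of variable 1: 4, 2, 5, 1, 6, 3
Ranks of variable 2: 3, 1, 5, 2, 6, 4
d = r₁ − r₂: 1, 1, 0, -1, 0, -1
d²: 1, 1, 0, 1, 0, 1; Σd² = 4
ρ = 1 − 6·4/(6·35) = 1 − 24/210 = 0.886

0.886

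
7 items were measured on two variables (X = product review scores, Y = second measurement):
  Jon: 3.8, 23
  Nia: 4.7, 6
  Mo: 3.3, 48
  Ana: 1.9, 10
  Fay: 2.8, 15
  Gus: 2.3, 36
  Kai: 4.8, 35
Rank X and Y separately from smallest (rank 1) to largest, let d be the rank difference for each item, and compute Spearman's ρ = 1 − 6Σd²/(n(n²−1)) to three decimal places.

Ranks of variable 1: 5, 6, 4, 1, 3, 2, 7
Ranks of variable 2: 4, 1, 7, 2, 3, 6, 5
d = r₁ − r₂: 1, 5, -3, -1, 0, -4, 2
d²: 1, 25, 9, 1, 0, 16, 4; Σd² = 56
ρ = 1 − 6·56/(7·48) = 1 − 336/336 = 0.000

0.000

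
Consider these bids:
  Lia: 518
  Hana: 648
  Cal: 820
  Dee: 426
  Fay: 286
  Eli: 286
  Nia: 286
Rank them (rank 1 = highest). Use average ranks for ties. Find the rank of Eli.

Sorted (descending): 820, 648, 518, 426, 286, 286, 286
The 3 values of 286 occupy positions 5–7 → average rank 6.
Eli has value 286 → rank 6.

6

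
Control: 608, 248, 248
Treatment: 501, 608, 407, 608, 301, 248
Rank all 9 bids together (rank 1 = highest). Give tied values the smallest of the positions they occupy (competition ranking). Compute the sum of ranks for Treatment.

Sorted (descending): 608, 608, 608, 501, 407, 301, 248, 248, 248
The 3 values of 608 occupy positions 1–3 → each gets rank 1.
The 3 values of 248 occupy positions 7–9 → each gets rank 7.
Treatment values → pooled ranks: 501→4, 608→1, 407→5, 608→1, 301→6, 248→7
Rank sum = 4 + 1 + 5 + 1 + 6 + 7 = 24

24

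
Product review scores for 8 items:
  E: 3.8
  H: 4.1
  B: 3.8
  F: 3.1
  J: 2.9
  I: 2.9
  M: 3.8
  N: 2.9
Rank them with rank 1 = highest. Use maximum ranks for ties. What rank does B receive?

4

Sorted (descending): 4.1, 3.8, 3.8, 3.8, 3.1, 2.9, 2.9, 2.9
The 3 values of 3.8 occupy positions 2–4 → each gets rank 4.
The 3 values of 2.9 occupy positions 6–8 → each gets rank 8.
B has value 3.8 → rank 4.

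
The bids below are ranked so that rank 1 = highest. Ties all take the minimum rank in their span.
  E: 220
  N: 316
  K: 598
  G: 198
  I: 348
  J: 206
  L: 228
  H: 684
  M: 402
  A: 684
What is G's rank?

Sorted (descending): 684, 684, 598, 402, 348, 316, 228, 220, 206, 198
The 2 values of 684 occupy positions 1–2 → each gets rank 1.
G has value 198 → rank 10.

10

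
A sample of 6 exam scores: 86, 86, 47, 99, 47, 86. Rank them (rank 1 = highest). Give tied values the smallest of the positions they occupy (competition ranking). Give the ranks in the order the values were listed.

2, 2, 5, 1, 5, 2

Sorted (descending): 99, 86, 86, 86, 47, 47
The 3 values of 86 occupy positions 2–4 → each gets rank 2.
The 2 values of 47 occupy positions 5–6 → each gets rank 5.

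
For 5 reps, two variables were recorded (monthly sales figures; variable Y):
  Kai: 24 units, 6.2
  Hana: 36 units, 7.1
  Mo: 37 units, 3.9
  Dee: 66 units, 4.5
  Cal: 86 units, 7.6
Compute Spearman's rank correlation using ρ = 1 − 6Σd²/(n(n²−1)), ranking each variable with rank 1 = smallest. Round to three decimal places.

Ranks of variable 1: 1, 2, 3, 4, 5
Ranks of variable 2: 3, 4, 1, 2, 5
d = r₁ − r₂: -2, -2, 2, 2, 0
d²: 4, 4, 4, 4, 0; Σd² = 16
ρ = 1 − 6·16/(5·24) = 1 − 96/120 = 0.200

0.200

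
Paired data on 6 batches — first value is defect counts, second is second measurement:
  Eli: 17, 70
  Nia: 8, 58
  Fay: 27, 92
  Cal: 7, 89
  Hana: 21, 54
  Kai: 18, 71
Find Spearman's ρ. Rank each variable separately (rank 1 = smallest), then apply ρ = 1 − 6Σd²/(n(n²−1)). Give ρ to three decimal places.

Ranks of variable 1: 3, 2, 6, 1, 5, 4
Ranks of variable 2: 3, 2, 6, 5, 1, 4
d = r₁ − r₂: 0, 0, 0, -4, 4, 0
d²: 0, 0, 0, 16, 16, 0; Σd² = 32
ρ = 1 − 6·32/(6·35) = 1 − 192/210 = 0.086

0.086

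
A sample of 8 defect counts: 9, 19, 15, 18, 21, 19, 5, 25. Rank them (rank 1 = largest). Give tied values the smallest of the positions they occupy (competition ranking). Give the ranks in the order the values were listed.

Sorted (descending): 25, 21, 19, 19, 18, 15, 9, 5
The 2 values of 19 occupy positions 3–4 → each gets rank 3.

7, 3, 6, 5, 2, 3, 8, 1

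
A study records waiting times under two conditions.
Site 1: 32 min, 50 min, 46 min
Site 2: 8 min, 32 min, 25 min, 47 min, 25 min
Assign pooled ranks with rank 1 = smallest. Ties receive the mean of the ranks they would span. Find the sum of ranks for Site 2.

Sorted (ascending): 8, 25, 25, 32, 32, 46, 47, 50
The 2 values of 25 occupy positions 2–3 → average rank (2+3)/2 = 2.5.
The 2 values of 32 occupy positions 4–5 → average rank (4+5)/2 = 4.5.
Site 2 values → pooled ranks: 8→1, 32→4.5, 25→2.5, 47→7, 25→2.5
Rank sum = 1 + 4.5 + 2.5 + 7 + 2.5 = 17.5

17.5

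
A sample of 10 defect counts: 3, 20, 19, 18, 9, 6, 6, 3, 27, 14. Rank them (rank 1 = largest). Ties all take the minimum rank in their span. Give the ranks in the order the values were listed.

9, 2, 3, 4, 6, 7, 7, 9, 1, 5

Sorted (descending): 27, 20, 19, 18, 14, 9, 6, 6, 3, 3
The 2 values of 6 occupy positions 7–8 → each gets rank 7.
The 2 values of 3 occupy positions 9–10 → each gets rank 9.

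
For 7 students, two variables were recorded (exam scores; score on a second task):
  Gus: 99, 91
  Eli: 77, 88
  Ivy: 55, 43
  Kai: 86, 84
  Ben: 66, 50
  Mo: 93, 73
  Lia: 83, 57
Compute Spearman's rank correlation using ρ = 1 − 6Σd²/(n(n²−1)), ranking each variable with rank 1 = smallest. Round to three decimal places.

0.750

Ranks of variable 1: 7, 3, 1, 5, 2, 6, 4
Ranks of variable 2: 7, 6, 1, 5, 2, 4, 3
d = r₁ − r₂: 0, -3, 0, 0, 0, 2, 1
d²: 0, 9, 0, 0, 0, 4, 1; Σd² = 14
ρ = 1 − 6·14/(7·48) = 1 − 84/336 = 0.750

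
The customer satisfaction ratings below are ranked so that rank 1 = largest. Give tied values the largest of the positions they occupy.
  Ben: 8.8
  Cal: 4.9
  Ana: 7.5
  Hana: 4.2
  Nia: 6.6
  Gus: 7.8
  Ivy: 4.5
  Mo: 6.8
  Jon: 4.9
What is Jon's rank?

Sorted (descending): 8.8, 7.8, 7.5, 6.8, 6.6, 4.9, 4.9, 4.5, 4.2
The 2 values of 4.9 occupy positions 6–7 → each gets rank 7.
Jon has value 4.9 → rank 7.

7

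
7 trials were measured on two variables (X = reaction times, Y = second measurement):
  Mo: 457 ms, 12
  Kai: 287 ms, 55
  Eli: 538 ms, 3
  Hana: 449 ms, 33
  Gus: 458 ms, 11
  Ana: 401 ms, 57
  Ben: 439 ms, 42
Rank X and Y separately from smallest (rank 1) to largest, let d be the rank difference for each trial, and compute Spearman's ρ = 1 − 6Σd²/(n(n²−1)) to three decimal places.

Ranks of variable 1: 5, 1, 7, 4, 6, 2, 3
Ranks of variable 2: 3, 6, 1, 4, 2, 7, 5
d = r₁ − r₂: 2, -5, 6, 0, 4, -5, -2
d²: 4, 25, 36, 0, 16, 25, 4; Σd² = 110
ρ = 1 − 6·110/(7·48) = 1 − 660/336 = -0.964

-0.964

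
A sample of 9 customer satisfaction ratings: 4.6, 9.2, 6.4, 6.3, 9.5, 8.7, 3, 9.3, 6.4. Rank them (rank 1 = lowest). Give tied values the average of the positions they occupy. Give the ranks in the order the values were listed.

2, 7, 4.5, 3, 9, 6, 1, 8, 4.5

Sorted (ascending): 3, 4.6, 6.3, 6.4, 6.4, 8.7, 9.2, 9.3, 9.5
The 2 values of 6.4 occupy positions 4–5 → average rank (4+5)/2 = 4.5.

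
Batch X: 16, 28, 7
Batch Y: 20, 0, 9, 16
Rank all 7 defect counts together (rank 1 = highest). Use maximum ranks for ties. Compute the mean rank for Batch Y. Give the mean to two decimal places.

4.50

Sorted (descending): 28, 20, 16, 16, 9, 7, 0
The 2 values of 16 occupy positions 3–4 → each gets rank 4.
Batch Y values → pooled ranks: 20→2, 0→7, 9→5, 16→4
Mean rank = (2 + 7 + 5 + 4) / 4 = 4.50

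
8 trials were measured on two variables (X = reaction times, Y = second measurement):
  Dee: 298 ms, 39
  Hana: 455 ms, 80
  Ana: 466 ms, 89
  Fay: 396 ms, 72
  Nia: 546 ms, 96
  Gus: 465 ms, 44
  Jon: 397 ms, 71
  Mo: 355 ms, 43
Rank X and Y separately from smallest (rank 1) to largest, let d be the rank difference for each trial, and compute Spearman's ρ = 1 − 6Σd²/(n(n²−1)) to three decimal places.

0.833

Ranks of variable 1: 1, 5, 7, 3, 8, 6, 4, 2
Ranks of variable 2: 1, 6, 7, 5, 8, 3, 4, 2
d = r₁ − r₂: 0, -1, 0, -2, 0, 3, 0, 0
d²: 0, 1, 0, 4, 0, 9, 0, 0; Σd² = 14
ρ = 1 − 6·14/(8·63) = 1 − 84/504 = 0.833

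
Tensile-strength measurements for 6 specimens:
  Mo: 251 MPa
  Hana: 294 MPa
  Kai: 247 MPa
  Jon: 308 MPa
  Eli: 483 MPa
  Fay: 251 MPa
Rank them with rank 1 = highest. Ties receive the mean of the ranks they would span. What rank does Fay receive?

Sorted (descending): 483, 308, 294, 251, 251, 247
The 2 values of 251 occupy positions 4–5 → average rank (4+5)/2 = 4.5.
Fay has value 251 MPa → rank 4.5.

4.5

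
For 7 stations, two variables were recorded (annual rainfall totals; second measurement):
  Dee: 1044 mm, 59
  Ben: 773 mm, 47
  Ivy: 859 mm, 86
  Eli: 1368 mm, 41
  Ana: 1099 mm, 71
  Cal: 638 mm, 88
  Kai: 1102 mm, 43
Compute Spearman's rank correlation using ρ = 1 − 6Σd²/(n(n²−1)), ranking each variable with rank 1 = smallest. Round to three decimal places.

Ranks of variable 1: 4, 2, 3, 7, 5, 1, 6
Ranks of variable 2: 4, 3, 6, 1, 5, 7, 2
d = r₁ − r₂: 0, -1, -3, 6, 0, -6, 4
d²: 0, 1, 9, 36, 0, 36, 16; Σd² = 98
ρ = 1 − 6·98/(7·48) = 1 − 588/336 = -0.750

-0.750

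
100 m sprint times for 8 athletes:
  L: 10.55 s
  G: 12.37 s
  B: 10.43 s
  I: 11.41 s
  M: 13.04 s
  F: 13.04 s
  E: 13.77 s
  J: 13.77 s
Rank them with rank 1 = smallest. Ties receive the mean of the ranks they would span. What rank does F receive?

5.5

Sorted (ascending): 10.43, 10.55, 11.41, 12.37, 13.04, 13.04, 13.77, 13.77
The 2 values of 13.04 occupy positions 5–6 → average rank (5+6)/2 = 5.5.
The 2 values of 13.77 occupy positions 7–8 → average rank (7+8)/2 = 7.5.
F has value 13.04 s → rank 5.5.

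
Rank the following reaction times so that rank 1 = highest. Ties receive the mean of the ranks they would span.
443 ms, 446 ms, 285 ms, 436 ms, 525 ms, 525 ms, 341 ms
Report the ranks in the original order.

Sorted (descending): 525, 525, 446, 443, 436, 341, 285
The 2 values of 525 occupy positions 1–2 → average rank (1+2)/2 = 1.5.

4, 3, 7, 5, 1.5, 1.5, 6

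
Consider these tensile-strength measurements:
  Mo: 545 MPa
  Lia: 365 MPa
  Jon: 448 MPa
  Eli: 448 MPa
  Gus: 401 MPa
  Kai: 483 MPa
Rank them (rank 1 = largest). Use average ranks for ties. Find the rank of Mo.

Sorted (descending): 545, 483, 448, 448, 401, 365
The 2 values of 448 occupy positions 3–4 → average rank (3+4)/2 = 3.5.
Mo has value 545 MPa → rank 1.

1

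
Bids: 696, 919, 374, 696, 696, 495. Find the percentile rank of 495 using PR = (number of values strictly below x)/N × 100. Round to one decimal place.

16.7

N = 6.
Strictly below 495: 1. Equal to 495: 1.
PR = 1/6 × 100 = 16.7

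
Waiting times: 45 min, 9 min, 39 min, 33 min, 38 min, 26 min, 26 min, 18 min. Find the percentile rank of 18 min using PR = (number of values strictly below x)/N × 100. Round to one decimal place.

12.5

N = 8.
Strictly below 18: 1. Equal to 18: 1.
PR = 1/8 × 100 = 12.5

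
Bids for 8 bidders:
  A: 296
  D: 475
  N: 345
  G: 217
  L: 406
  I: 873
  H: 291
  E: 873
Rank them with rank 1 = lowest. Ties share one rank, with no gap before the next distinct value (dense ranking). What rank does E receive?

Sorted (ascending): 217, 291, 296, 345, 406, 475, 873, 873
The 2 values of 873 share dense rank 7.
Remaining distinct values take the next consecutive integers.
E has value 873 → rank 7.

7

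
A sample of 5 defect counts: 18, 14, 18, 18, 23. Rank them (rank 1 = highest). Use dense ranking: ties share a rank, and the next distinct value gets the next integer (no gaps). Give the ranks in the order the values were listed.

Sorted (descending): 23, 18, 18, 18, 14
The 3 values of 18 share dense rank 2.
Remaining distinct values take the next consecutive integers.

2, 3, 2, 2, 1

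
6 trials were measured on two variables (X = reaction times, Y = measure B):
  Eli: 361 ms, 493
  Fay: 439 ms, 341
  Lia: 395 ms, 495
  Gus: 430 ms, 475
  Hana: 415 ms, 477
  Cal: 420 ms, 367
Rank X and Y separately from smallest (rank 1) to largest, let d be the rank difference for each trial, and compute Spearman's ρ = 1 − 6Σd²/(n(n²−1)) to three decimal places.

Ranks of variable 1: 1, 6, 2, 5, 3, 4
Ranks of variable 2: 5, 1, 6, 3, 4, 2
d = r₁ − r₂: -4, 5, -4, 2, -1, 2
d²: 16, 25, 16, 4, 1, 4; Σd² = 66
ρ = 1 − 6·66/(6·35) = 1 − 396/210 = -0.886

-0.886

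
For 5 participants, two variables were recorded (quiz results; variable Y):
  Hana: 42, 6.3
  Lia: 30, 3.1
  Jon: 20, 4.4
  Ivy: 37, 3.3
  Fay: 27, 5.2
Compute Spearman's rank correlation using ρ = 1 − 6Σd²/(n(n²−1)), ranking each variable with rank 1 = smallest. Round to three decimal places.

0.200

Ranks of variable 1: 5, 3, 1, 4, 2
Ranks of variable 2: 5, 1, 3, 2, 4
d = r₁ − r₂: 0, 2, -2, 2, -2
d²: 0, 4, 4, 4, 4; Σd² = 16
ρ = 1 − 6·16/(5·24) = 1 − 96/120 = 0.200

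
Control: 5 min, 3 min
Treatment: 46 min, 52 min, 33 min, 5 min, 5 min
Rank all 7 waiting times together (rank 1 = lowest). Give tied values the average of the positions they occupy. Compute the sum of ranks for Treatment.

24

Sorted (ascending): 3, 5, 5, 5, 33, 46, 52
The 3 values of 5 occupy positions 2–4 → average rank 3.
Treatment values → pooled ranks: 46→6, 52→7, 33→5, 5→3, 5→3
Rank sum = 6 + 7 + 5 + 3 + 3 = 24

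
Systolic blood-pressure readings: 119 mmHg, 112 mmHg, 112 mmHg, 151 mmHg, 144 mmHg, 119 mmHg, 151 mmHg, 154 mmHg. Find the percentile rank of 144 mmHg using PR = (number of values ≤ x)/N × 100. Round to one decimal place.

N = 8.
Strictly below 144: 4. Equal to 144: 1.
PR = 5/8 × 100 = 62.5

62.5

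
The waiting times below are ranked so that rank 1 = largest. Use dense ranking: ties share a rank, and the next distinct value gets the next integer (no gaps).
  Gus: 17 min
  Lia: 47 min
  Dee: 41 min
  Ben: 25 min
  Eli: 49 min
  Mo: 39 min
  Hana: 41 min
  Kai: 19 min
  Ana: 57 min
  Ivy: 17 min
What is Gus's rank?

Sorted (descending): 57, 49, 47, 41, 41, 39, 25, 19, 17, 17
The 2 values of 41 share dense rank 4.
The 2 values of 17 share dense rank 8.
Remaining distinct values take the next consecutive integers.
Gus has value 17 min → rank 8.

8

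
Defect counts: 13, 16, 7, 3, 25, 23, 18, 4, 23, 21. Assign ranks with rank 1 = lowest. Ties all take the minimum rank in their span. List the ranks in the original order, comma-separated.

4, 5, 3, 1, 10, 8, 6, 2, 8, 7

Sorted (ascending): 3, 4, 7, 13, 16, 18, 21, 23, 23, 25
The 2 values of 23 occupy positions 8–9 → each gets rank 8.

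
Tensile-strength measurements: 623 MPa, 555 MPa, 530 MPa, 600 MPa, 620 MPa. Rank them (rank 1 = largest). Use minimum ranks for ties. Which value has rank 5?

530

Sorted (descending): 623, 620, 600, 555, 530
No ties — each value takes its position as its rank.
Rank 5 → value 530.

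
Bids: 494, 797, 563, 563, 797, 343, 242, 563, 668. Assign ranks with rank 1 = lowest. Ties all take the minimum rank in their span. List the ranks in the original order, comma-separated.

Sorted (ascending): 242, 343, 494, 563, 563, 563, 668, 797, 797
The 3 values of 563 occupy positions 4–6 → each gets rank 4.
The 2 values of 797 occupy positions 8–9 → each gets rank 8.

3, 8, 4, 4, 8, 2, 1, 4, 7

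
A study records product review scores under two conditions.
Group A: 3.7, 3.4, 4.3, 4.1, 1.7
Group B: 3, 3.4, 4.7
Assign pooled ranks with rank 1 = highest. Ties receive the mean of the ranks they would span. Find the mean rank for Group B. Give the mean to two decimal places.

4.50

Sorted (descending): 4.7, 4.3, 4.1, 3.7, 3.4, 3.4, 3, 1.7
The 2 values of 3.4 occupy positions 5–6 → average rank (5+6)/2 = 5.5.
Group B values → pooled ranks: 3→7, 3.4→5.5, 4.7→1
Mean rank = (7 + 5.5 + 1) / 3 = 4.50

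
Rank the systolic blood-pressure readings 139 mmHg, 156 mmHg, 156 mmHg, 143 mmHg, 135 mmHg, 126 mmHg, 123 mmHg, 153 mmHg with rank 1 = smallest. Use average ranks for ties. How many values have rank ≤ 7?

Sorted (ascending): 123, 126, 135, 139, 143, 153, 156, 156
The 2 values of 156 occupy positions 7–8 → average rank (7+8)/2 = 7.5.
Ranks ≤ 7: {1, 2, 3, 4, 5, 6} → 6 values.

6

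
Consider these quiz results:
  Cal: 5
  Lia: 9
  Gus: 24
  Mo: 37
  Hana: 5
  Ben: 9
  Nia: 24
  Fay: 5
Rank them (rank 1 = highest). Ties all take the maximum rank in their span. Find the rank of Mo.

1

Sorted (descending): 37, 24, 24, 9, 9, 5, 5, 5
The 2 values of 24 occupy positions 2–3 → each gets rank 3.
The 2 values of 9 occupy positions 4–5 → each gets rank 5.
The 3 values of 5 occupy positions 6–8 → each gets rank 8.
Mo has value 37 → rank 1.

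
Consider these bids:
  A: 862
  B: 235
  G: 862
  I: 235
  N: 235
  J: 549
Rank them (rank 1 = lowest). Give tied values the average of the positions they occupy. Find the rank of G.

5.5

Sorted (ascending): 235, 235, 235, 549, 862, 862
The 3 values of 235 occupy positions 1–3 → average rank 2.
The 2 values of 862 occupy positions 5–6 → average rank (5+6)/2 = 5.5.
G has value 862 → rank 5.5.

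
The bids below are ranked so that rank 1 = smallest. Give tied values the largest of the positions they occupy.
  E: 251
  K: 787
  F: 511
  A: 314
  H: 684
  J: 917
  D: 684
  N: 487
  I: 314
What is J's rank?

9

Sorted (ascending): 251, 314, 314, 487, 511, 684, 684, 787, 917
The 2 values of 314 occupy positions 2–3 → each gets rank 3.
The 2 values of 684 occupy positions 6–7 → each gets rank 7.
J has value 917 → rank 9.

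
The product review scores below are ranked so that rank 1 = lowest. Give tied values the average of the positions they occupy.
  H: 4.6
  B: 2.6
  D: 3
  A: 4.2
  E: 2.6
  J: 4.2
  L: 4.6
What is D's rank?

3

Sorted (ascending): 2.6, 2.6, 3, 4.2, 4.2, 4.6, 4.6
The 2 values of 2.6 occupy positions 1–2 → average rank (1+2)/2 = 1.5.
The 2 values of 4.2 occupy positions 4–5 → average rank (4+5)/2 = 4.5.
The 2 values of 4.6 occupy positions 6–7 → average rank (6+7)/2 = 6.5.
D has value 3 → rank 3.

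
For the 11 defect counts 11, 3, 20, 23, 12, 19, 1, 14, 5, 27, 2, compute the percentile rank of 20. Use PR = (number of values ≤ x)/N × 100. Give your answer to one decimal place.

N = 11.
Strictly below 20: 8. Equal to 20: 1.
PR = 9/11 × 100 = 81.8

81.8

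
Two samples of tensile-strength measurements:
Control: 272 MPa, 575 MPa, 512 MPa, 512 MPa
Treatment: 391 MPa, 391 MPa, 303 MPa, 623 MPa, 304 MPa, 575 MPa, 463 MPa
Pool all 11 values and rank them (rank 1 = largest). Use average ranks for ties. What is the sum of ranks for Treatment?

43.5

Sorted (descending): 623, 575, 575, 512, 512, 463, 391, 391, 304, 303, 272
The 2 values of 575 occupy positions 2–3 → average rank (2+3)/2 = 2.5.
The 2 values of 512 occupy positions 4–5 → average rank (4+5)/2 = 4.5.
The 2 values of 391 occupy positions 7–8 → average rank (7+8)/2 = 7.5.
Treatment values → pooled ranks: 391→7.5, 391→7.5, 303→10, 623→1, 304→9, 575→2.5, 463→6
Rank sum = 7.5 + 7.5 + 10 + 1 + 9 + 2.5 + 6 = 43.5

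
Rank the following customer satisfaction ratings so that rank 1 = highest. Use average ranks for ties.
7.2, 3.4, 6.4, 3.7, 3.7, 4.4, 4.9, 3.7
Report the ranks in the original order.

Sorted (descending): 7.2, 6.4, 4.9, 4.4, 3.7, 3.7, 3.7, 3.4
The 3 values of 3.7 occupy positions 5–7 → average rank 6.

1, 8, 2, 6, 6, 4, 3, 6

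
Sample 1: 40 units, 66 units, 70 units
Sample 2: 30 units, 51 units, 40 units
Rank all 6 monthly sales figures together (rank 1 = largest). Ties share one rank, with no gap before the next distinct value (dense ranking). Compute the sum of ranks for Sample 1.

7

Sorted (descending): 70, 66, 51, 40, 40, 30
The 2 values of 40 share dense rank 4.
Remaining distinct values take the next consecutive integers.
Sample 1 values → pooled ranks: 40→4, 66→2, 70→1
Rank sum = 4 + 2 + 1 = 7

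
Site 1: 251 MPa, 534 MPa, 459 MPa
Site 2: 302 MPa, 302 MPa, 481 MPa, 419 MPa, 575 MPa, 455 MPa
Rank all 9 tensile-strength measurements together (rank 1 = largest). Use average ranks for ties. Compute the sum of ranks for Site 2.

30

Sorted (descending): 575, 534, 481, 459, 455, 419, 302, 302, 251
The 2 values of 302 occupy positions 7–8 → average rank (7+8)/2 = 7.5.
Site 2 values → pooled ranks: 302→7.5, 302→7.5, 481→3, 419→6, 575→1, 455→5
Rank sum = 7.5 + 7.5 + 3 + 6 + 1 + 5 = 30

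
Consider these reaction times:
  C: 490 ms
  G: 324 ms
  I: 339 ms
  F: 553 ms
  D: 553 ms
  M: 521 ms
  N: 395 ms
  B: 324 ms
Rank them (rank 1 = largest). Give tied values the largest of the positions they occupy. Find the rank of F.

Sorted (descending): 553, 553, 521, 490, 395, 339, 324, 324
The 2 values of 553 occupy positions 1–2 → each gets rank 2.
The 2 values of 324 occupy positions 7–8 → each gets rank 8.
F has value 553 ms → rank 2.

2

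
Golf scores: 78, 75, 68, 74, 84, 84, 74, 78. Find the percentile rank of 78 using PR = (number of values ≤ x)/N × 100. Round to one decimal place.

75.0

N = 8.
Strictly below 78: 4. Equal to 78: 2.
PR = 6/8 × 100 = 75.0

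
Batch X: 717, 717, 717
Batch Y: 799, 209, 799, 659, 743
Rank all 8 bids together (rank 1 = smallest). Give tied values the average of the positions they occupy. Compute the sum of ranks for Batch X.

Sorted (ascending): 209, 659, 717, 717, 717, 743, 799, 799
The 3 values of 717 occupy positions 3–5 → average rank 4.
The 2 values of 799 occupy positions 7–8 → average rank (7+8)/2 = 7.5.
Batch X values → pooled ranks: 717→4, 717→4, 717→4
Rank sum = 4 + 4 + 4 = 12

12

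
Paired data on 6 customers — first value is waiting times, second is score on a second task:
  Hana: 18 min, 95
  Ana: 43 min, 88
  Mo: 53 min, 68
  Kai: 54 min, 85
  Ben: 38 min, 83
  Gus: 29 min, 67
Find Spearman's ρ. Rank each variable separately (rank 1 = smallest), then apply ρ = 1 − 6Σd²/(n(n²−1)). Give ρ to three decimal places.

-0.143

Ranks of variable 1: 1, 4, 5, 6, 3, 2
Ranks of variable 2: 6, 5, 2, 4, 3, 1
d = r₁ − r₂: -5, -1, 3, 2, 0, 1
d²: 25, 1, 9, 4, 0, 1; Σd² = 40
ρ = 1 − 6·40/(6·35) = 1 − 240/210 = -0.143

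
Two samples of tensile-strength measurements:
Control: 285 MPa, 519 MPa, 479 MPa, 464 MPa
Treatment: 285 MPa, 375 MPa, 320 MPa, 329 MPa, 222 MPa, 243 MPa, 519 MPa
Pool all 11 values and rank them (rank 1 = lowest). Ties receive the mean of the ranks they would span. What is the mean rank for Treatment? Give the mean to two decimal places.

Sorted (ascending): 222, 243, 285, 285, 320, 329, 375, 464, 479, 519, 519
The 2 values of 285 occupy positions 3–4 → average rank (3+4)/2 = 3.5.
The 2 values of 519 occupy positions 10–11 → average rank (10+11)/2 = 10.5.
Treatment values → pooled ranks: 285→3.5, 375→7, 320→5, 329→6, 222→1, 243→2, 519→10.5
Mean rank = (3.5 + 7 + 5 + 6 + 1 + 2 + 10.5) / 7 = 5.00

5.00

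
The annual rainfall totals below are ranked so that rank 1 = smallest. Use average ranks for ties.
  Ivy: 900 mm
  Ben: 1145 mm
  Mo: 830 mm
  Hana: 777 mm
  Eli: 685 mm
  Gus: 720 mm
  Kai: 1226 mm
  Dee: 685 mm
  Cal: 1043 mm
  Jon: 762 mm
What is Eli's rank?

1.5

Sorted (ascending): 685, 685, 720, 762, 777, 830, 900, 1043, 1145, 1226
The 2 values of 685 occupy positions 1–2 → average rank (1+2)/2 = 1.5.
Eli has value 685 mm → rank 1.5.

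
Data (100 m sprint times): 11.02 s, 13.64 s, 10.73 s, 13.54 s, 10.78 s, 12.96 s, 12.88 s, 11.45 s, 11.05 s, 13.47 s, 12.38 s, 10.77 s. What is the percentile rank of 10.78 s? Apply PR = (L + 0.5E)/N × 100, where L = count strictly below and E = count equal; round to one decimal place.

20.8

N = 12.
Strictly below 10.78: 2. Equal to 10.78: 1.
PR = (2 + 0.5·1)/12 × 100 = 20.8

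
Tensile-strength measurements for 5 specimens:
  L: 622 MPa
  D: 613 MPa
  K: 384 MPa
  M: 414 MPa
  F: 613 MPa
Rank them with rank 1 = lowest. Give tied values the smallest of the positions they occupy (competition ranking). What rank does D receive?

3

Sorted (ascending): 384, 414, 613, 613, 622
The 2 values of 613 occupy positions 3–4 → each gets rank 3.
D has value 613 MPa → rank 3.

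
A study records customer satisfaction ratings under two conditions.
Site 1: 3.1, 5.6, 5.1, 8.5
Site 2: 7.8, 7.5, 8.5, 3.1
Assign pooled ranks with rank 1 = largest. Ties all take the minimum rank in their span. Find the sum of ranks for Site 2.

15

Sorted (descending): 8.5, 8.5, 7.8, 7.5, 5.6, 5.1, 3.1, 3.1
The 2 values of 8.5 occupy positions 1–2 → each gets rank 1.
The 2 values of 3.1 occupy positions 7–8 → each gets rank 7.
Site 2 values → pooled ranks: 7.8→3, 7.5→4, 8.5→1, 3.1→7
Rank sum = 3 + 4 + 1 + 7 = 15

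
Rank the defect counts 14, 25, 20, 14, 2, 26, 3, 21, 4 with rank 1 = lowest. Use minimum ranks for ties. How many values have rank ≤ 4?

Sorted (ascending): 2, 3, 4, 14, 14, 20, 21, 25, 26
The 2 values of 14 occupy positions 4–5 → each gets rank 4.
Ranks ≤ 4: {1, 2, 3, 4, 4} → 5 values.

5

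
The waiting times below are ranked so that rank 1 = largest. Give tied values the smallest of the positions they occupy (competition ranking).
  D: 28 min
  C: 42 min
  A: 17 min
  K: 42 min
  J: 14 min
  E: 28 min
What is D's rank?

Sorted (descending): 42, 42, 28, 28, 17, 14
The 2 values of 42 occupy positions 1–2 → each gets rank 1.
The 2 values of 28 occupy positions 3–4 → each gets rank 3.
D has value 28 min → rank 3.

3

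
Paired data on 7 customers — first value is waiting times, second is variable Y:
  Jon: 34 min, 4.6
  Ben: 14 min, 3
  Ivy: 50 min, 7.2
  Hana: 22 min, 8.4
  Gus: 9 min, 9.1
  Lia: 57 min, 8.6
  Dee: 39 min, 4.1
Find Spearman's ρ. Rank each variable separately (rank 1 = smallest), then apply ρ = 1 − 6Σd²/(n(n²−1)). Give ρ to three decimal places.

Ranks of variable 1: 4, 2, 6, 3, 1, 7, 5
Ranks of variable 2: 3, 1, 4, 5, 7, 6, 2
d = r₁ − r₂: 1, 1, 2, -2, -6, 1, 3
d²: 1, 1, 4, 4, 36, 1, 9; Σd² = 56
ρ = 1 − 6·56/(7·48) = 1 − 336/336 = 0.000

0.000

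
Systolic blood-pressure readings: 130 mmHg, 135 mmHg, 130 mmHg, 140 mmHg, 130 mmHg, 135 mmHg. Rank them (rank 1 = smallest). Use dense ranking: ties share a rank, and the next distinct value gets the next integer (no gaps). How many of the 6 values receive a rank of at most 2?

Sorted (ascending): 130, 130, 130, 135, 135, 140
The 3 values of 130 share dense rank 1.
The 2 values of 135 share dense rank 2.
Remaining distinct values take the next consecutive integers.
Ranks ≤ 2: {1, 1, 1, 2, 2} → 5 values.

5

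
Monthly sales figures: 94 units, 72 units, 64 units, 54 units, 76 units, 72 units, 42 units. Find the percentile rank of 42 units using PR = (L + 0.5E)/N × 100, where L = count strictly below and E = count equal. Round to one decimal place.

N = 7.
Strictly below 42: 0. Equal to 42: 1.
PR = (0 + 0.5·1)/7 × 100 = 7.1

7.1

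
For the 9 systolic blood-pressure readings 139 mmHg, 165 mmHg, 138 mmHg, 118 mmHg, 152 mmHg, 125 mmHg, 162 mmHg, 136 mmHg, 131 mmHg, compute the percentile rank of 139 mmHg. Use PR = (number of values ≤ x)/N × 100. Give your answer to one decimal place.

N = 9.
Strictly below 139: 5. Equal to 139: 1.
PR = 6/9 × 100 = 66.7

66.7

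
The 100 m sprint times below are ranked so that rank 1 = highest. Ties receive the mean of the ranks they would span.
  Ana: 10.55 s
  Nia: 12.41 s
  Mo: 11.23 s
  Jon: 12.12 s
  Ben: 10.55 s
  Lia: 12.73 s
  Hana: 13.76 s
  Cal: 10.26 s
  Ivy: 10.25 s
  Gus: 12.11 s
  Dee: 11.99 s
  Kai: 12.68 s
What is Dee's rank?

Sorted (descending): 13.76, 12.73, 12.68, 12.41, 12.12, 12.11, 11.99, 11.23, 10.55, 10.55, 10.26, 10.25
The 2 values of 10.55 occupy positions 9–10 → average rank (9+10)/2 = 9.5.
Dee has value 11.99 s → rank 7.

7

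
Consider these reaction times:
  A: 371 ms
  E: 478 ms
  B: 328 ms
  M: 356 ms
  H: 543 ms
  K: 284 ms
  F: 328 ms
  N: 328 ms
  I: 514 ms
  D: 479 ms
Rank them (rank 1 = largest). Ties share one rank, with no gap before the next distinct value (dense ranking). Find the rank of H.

1

Sorted (descending): 543, 514, 479, 478, 371, 356, 328, 328, 328, 284
The 3 values of 328 share dense rank 7.
Remaining distinct values take the next consecutive integers.
H has value 543 ms → rank 1.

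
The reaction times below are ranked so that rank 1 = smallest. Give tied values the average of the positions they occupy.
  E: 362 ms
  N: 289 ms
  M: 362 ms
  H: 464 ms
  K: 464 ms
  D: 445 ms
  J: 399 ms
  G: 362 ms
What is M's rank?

3

Sorted (ascending): 289, 362, 362, 362, 399, 445, 464, 464
The 3 values of 362 occupy positions 2–4 → average rank 3.
The 2 values of 464 occupy positions 7–8 → average rank (7+8)/2 = 7.5.
M has value 362 ms → rank 3.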